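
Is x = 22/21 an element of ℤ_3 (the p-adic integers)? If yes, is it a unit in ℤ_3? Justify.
x ∉ ℤ_3 (v_3(x) = -1 < 0)

ℤ_3 = {x ∈ ℚ_3 : v_3(x) ≥ 0} and ℤ_3^× = {x ∈ ℤ_3 : v_3(x) = 0}. Here v_3(22/21) = v_3(num) − v_3(den) = -1; compare against these criteria.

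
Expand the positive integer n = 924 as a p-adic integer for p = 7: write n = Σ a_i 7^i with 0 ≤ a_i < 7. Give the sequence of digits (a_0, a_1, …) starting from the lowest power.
(a_0, a_1, …) = (0, 6, 4, 2)

Repeated division by 7 gives the digits low-to-high: 924 = 6·7^1 + 4·7^2 + 2·7^3. Digit sequence: (0, 6, 4, 2).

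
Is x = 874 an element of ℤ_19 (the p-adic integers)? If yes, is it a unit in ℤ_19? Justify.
x ∈ ℤ_19 but not a unit; v_19(x) = 1 > 0

ℤ_19 = {x ∈ ℚ_19 : v_19(x) ≥ 0} and ℤ_19^× = {x ∈ ℤ_19 : v_19(x) = 0}. Here v_19(874) = v_19(num) − v_19(den) = 1; compare against these criteria.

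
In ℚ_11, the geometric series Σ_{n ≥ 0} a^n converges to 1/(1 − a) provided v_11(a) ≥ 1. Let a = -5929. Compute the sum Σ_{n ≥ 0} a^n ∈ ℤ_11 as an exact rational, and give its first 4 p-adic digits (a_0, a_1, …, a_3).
Σ a^n = 1/(1 − a) = 1/5930;  first 4 digits = (1, 0, 6, 6)

v_11(a) = 2 ≥ 1, so the series converges in ℤ_11 to 1/(1 − a) = 1/(1 − (-5929)) = 1/5930. Expand this rational in ℤ_11: compute digits iteratively via d_i = x_i mod 11, x_{i+1} = (x_i − d_i)/11. The first 4 digits are (1, 0, 6, 6).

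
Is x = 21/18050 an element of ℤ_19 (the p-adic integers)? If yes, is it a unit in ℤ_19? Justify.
x ∉ ℤ_19 (v_19(x) = -2 < 0)

ℤ_19 = {x ∈ ℚ_19 : v_19(x) ≥ 0} and ℤ_19^× = {x ∈ ℤ_19 : v_19(x) = 0}. Here v_19(21/18050) = v_19(num) − v_19(den) = -2; compare against these criteria.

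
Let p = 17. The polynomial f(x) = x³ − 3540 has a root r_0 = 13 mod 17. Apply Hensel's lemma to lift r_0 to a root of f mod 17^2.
r_1 = 47 (mod 289)

Hensel: r_{i+1} = r_i − f(r_i)/f′(r_i) mod 17^{i+2}, where f′(x) = 3x². Iterate:
  r_0 = 13 (mod 17)
  r_1 = 47 (mod 289)
Final: r = 47 with f(r) ≡ 0 mod 17^2.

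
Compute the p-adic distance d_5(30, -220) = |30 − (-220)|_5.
d_5(30, -220) = 1/125

Step 1 — x − y = 30 − (-220) = 250. Step 2 — v_5(250) = 3 (factor: 250 = (5^3 · 2); the sign does not affect v_p). Step 3 — |x − y|_5 = 5^{-3} = 1/125.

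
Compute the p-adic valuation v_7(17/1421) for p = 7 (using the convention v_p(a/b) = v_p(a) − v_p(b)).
v_7(17/1421) = -2

Factor powers of 7 from the numerator and denominator of the reduced fraction: 17 = 7^0 · 17 and 1421 = 7^2 · 29. Apply v_p(a/b) = v_p(a) − v_p(b): v_7(17/1421) = 0 − 2 = -2.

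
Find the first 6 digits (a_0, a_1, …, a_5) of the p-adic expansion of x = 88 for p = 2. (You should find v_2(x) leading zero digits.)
(a_0, …, a_5) = (0, 0, 0, 1, 1, 0)

v_2(88) = 3, so a_0 = ... = a_2 = 0. Factor out: x = 2^3 · u with u = 11 a unit in ℤ_2. Expand u iteratively via a_{v+i} = u_i mod 2, u_{i+1} = (u_i − a_{v+i})/2:
  u_0 = 11;  a_3 = 1;  u_1 = (u_0 − 1)/2 = 5
  u_1 = 5;  a_4 = 1;  u_2 = (u_1 − 1)/2 = 2
  u_2 = 2;  a_5 = 0;  u_3 = (u_2 − 0)/2 = 1
Digits: (0, 0, 0, 1, 1, 0).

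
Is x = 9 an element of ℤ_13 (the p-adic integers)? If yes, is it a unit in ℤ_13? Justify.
x ∈ ℤ_13^× (unit); v_13(x) = 0

ℤ_13 = {x ∈ ℚ_13 : v_13(x) ≥ 0} and ℤ_13^× = {x ∈ ℤ_13 : v_13(x) = 0}. Here v_13(9) = v_13(num) − v_13(den) = 0; compare against these criteria.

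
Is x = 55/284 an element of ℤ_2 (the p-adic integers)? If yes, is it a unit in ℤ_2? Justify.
x ∉ ℤ_2 (v_2(x) = -2 < 0)

ℤ_2 = {x ∈ ℚ_2 : v_2(x) ≥ 0} and ℤ_2^× = {x ∈ ℤ_2 : v_2(x) = 0}. Here v_2(55/284) = v_2(num) − v_2(den) = -2; compare against these criteria.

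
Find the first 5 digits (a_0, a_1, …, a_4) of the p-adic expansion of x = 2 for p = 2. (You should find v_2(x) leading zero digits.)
(a_0, …, a_4) = (0, 1, 0, 0, 0)

v_2(2) = 1, so a_0 = ... = a_0 = 0. Factor out: x = 2^1 · u with u = 1 a unit in ℤ_2. Expand u iteratively via a_{v+i} = u_i mod 2, u_{i+1} = (u_i − a_{v+i})/2:
  u_0 = 1;  a_1 = 1;  u_1 = (u_0 − 1)/2 = 0
  u_1 = 0;  a_2 = 0;  u_2 = (u_1 − 0)/2 = 0
  u_2 = 0;  a_3 = 0;  u_3 = (u_2 − 0)/2 = 0
  u_3 = 0;  a_4 = 0;  u_4 = (u_3 − 0)/2 = 0
Digits: (0, 1, 0, 0, 0).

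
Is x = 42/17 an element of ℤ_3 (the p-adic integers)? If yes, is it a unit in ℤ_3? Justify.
x ∈ ℤ_3 but not a unit; v_3(x) = 1 > 0

ℤ_3 = {x ∈ ℚ_3 : v_3(x) ≥ 0} and ℤ_3^× = {x ∈ ℤ_3 : v_3(x) = 0}. Here v_3(42/17) = v_3(num) − v_3(den) = 1; compare against these criteria.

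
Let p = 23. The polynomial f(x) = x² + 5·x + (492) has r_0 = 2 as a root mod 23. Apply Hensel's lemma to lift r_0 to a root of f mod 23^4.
r_3 = 221538 (mod 279841)

Hensel: r_{i+1} = r_i − f(r_i)·(f′(r_i))^{-1} mod 23^{i+2}, f′(x) = 2x + 5. Iterate:
  r_0 = 2 (mod 23)
  r_1 = 416 (mod 529)
  r_2 = 2532 (mod 12167)
  r_3 = 221538 (mod 279841)
Final: r = 221538 satisfies f(r) ≡ 0 mod 23^4.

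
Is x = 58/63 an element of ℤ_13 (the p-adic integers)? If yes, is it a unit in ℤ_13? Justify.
x ∈ ℤ_13^× (unit); v_13(x) = 0

ℤ_13 = {x ∈ ℚ_13 : v_13(x) ≥ 0} and ℤ_13^× = {x ∈ ℤ_13 : v_13(x) = 0}. Here v_13(58/63) = v_13(num) − v_13(den) = 0; compare against these criteria.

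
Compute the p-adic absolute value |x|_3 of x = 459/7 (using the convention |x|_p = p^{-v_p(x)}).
|459/7|_3 = 1/27

Step 1 — compute v_3(x) by factoring powers of 3 out of the numerator and denominator: v_3(459/7) = 3. Step 2 — apply |x|_p = p^{-v_p(x)} = 3^{-3} = 1/27.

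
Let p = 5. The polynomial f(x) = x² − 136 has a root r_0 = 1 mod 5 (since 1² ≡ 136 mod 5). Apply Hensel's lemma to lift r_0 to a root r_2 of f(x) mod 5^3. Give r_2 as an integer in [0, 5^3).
r_2 = 56 (mod 125)

Hensel's recurrence: r_{i+1} = r_i − f(r_i)·(f′(r_i))^{-1} mod 5^{i+2}, with f′(x) = 2x. Iterate:
  r_0 = 1 (mod 5)
  r_1 = 6 (mod 25)
  r_2 = 56 (mod 125)
Final: r_2 = 56, and one checks f(r_2) ≡ 0 mod 5^3.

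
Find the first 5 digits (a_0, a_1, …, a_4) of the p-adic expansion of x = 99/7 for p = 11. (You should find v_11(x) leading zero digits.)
(a_0, …, a_4) = (0, 6, 9, 7, 4)

v_11(99/7) = 1, so a_0 = ... = a_0 = 0. Factor out: x = 11^1 · u with u = 9/7 a unit in ℤ_11. Expand u iteratively via a_{v+i} = u_i mod 11, u_{i+1} = (u_i − a_{v+i})/11:
  u_0 = 9/7;  a_1 = 6;  u_1 = (u_0 − 6)/11 = -3/7
  u_1 = -3/7;  a_2 = 9;  u_2 = (u_1 − 9)/11 = -6/7
  u_2 = -6/7;  a_3 = 7;  u_3 = (u_2 − 7)/11 = -5/7
  u_3 = -5/7;  a_4 = 4;  u_4 = (u_3 − 4)/11 = -3/7
Digits: (0, 6, 9, 7, 4).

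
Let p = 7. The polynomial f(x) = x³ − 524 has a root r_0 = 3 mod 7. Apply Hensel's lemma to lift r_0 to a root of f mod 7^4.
r_3 = 1809 (mod 2401)

Hensel: r_{i+1} = r_i − f(r_i)/f′(r_i) mod 7^{i+2}, where f′(x) = 3x². Iterate:
  r_0 = 3 (mod 7)
  r_1 = 45 (mod 49)
  r_2 = 94 (mod 343)
  r_3 = 1809 (mod 2401)
Final: r = 1809 with f(r) ≡ 0 mod 7^4.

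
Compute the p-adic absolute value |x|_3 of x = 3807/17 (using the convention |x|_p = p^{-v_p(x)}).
|3807/17|_3 = 1/81

Step 1 — compute v_3(x) by factoring powers of 3 out of the numerator and denominator: v_3(3807/17) = 4. Step 2 — apply |x|_p = p^{-v_p(x)} = 3^{-4} = 1/81.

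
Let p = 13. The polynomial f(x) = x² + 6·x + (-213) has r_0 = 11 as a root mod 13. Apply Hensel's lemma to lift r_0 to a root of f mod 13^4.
r_3 = 20642 (mod 28561)

Hensel: r_{i+1} = r_i − f(r_i)·(f′(r_i))^{-1} mod 13^{i+2}, f′(x) = 2x + 6. Iterate:
  r_0 = 11 (mod 13)
  r_1 = 24 (mod 169)
  r_2 = 869 (mod 2197)
  r_3 = 20642 (mod 28561)
Final: r = 20642 satisfies f(r) ≡ 0 mod 13^4.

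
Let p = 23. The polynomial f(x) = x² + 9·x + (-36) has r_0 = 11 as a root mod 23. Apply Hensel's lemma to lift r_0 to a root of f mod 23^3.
r_2 = 12155 (mod 12167)

Hensel: r_{i+1} = r_i − f(r_i)·(f′(r_i))^{-1} mod 23^{i+2}, f′(x) = 2x + 9. Iterate:
  r_0 = 11 (mod 23)
  r_1 = 517 (mod 529)
  r_2 = 12155 (mod 12167)
Final: r = 12155 satisfies f(r) ≡ 0 mod 23^3.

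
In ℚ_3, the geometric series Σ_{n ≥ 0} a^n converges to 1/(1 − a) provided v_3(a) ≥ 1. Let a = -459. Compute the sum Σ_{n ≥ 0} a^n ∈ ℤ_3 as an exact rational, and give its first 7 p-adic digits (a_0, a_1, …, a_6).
Σ a^n = 1/(1 − a) = 1/460;  first 7 digits = (1, 0, 0, 1, 0, 1, 0)

v_3(a) = 3 ≥ 1, so the series converges in ℤ_3 to 1/(1 − a) = 1/(1 − (-459)) = 1/460. Expand this rational in ℤ_3: compute digits iteratively via d_i = x_i mod 3, x_{i+1} = (x_i − d_i)/3. The first 7 digits are (1, 0, 0, 1, 0, 1, 0).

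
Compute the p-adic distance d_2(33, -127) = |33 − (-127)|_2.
d_2(33, -127) = 1/32

Step 1 — x − y = 33 − (-127) = 160. Step 2 — v_2(160) = 5 (factor: 160 = (2^5 · 5); the sign does not affect v_p). Step 3 — |x − y|_2 = 2^{-5} = 1/32.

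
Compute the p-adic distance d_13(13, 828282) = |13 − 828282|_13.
d_13(13, 828282) = 1/28561

Step 1 — x − y = 13 − 828282 = -828269. Step 2 — v_13(-828269) = 4 (factor: -828269 = −(13^4 · 29); the sign does not affect v_p). Step 3 — |x − y|_13 = 13^{-4} = 1/28561.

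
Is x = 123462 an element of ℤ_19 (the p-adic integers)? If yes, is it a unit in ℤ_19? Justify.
x ∈ ℤ_19 but not a unit; v_19(x) = 3 > 0

ℤ_19 = {x ∈ ℚ_19 : v_19(x) ≥ 0} and ℤ_19^× = {x ∈ ℤ_19 : v_19(x) = 0}. Here v_19(123462) = v_19(num) − v_19(den) = 3; compare against these criteria.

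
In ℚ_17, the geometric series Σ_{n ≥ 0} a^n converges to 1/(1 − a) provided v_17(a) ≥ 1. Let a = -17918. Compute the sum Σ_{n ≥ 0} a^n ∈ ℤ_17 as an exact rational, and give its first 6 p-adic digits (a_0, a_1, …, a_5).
Σ a^n = 1/(1 − a) = 1/17919;  first 6 digits = (1, 0, 6, 13, 1, 5)

v_17(a) = 2 ≥ 1, so the series converges in ℤ_17 to 1/(1 − a) = 1/(1 − (-17918)) = 1/17919. Expand this rational in ℤ_17: compute digits iteratively via d_i = x_i mod 17, x_{i+1} = (x_i − d_i)/17. The first 6 digits are (1, 0, 6, 13, 1, 5).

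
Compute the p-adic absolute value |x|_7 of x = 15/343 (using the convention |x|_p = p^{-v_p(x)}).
|15/343|_7 = 343

Step 1 — compute v_7(x) by factoring powers of 7 out of the numerator and denominator: v_7(15/343) = -3. Step 2 — apply |x|_p = p^{-v_p(x)} = 7^{3} = 343.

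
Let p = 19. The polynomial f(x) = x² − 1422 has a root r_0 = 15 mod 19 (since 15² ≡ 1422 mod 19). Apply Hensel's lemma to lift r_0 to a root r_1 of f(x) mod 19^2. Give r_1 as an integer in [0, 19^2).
r_1 = 91 (mod 361)

Hensel's recurrence: r_{i+1} = r_i − f(r_i)·(f′(r_i))^{-1} mod 19^{i+2}, with f′(x) = 2x. Iterate:
  r_0 = 15 (mod 19)
  r_1 = 91 (mod 361)
Final: r_1 = 91, and one checks f(r_1) ≡ 0 mod 19^2.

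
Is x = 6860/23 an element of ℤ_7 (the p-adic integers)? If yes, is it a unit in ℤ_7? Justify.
x ∈ ℤ_7 but not a unit; v_7(x) = 3 > 0

ℤ_7 = {x ∈ ℚ_7 : v_7(x) ≥ 0} and ℤ_7^× = {x ∈ ℤ_7 : v_7(x) = 0}. Here v_7(6860/23) = v_7(num) − v_7(den) = 3; compare against these criteria.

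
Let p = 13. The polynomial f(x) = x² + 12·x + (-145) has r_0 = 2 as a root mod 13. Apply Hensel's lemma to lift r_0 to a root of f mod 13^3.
r_2 = 1562 (mod 2197)

Hensel: r_{i+1} = r_i − f(r_i)·(f′(r_i))^{-1} mod 13^{i+2}, f′(x) = 2x + 12. Iterate:
  r_0 = 2 (mod 13)
  r_1 = 41 (mod 169)
  r_2 = 1562 (mod 2197)
Final: r = 1562 satisfies f(r) ≡ 0 mod 13^3.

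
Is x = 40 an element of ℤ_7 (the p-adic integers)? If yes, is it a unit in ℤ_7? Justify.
x ∈ ℤ_7^× (unit); v_7(x) = 0

ℤ_7 = {x ∈ ℚ_7 : v_7(x) ≥ 0} and ℤ_7^× = {x ∈ ℤ_7 : v_7(x) = 0}. Here v_7(40) = v_7(num) − v_7(den) = 0; compare against these criteria.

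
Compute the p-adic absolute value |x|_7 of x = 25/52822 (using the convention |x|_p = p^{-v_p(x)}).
|25/52822|_7 = 2401

Step 1 — compute v_7(x) by factoring powers of 7 out of the numerator and denominator: v_7(25/52822) = -4. Step 2 — apply |x|_p = p^{-v_p(x)} = 7^{4} = 2401.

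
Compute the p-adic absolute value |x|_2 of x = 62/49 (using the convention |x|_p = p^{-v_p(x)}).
|62/49|_2 = 1/2

Step 1 — compute v_2(x) by factoring powers of 2 out of the numerator and denominator: v_2(62/49) = 1. Step 2 — apply |x|_p = p^{-v_p(x)} = 2^{-1} = 1/2.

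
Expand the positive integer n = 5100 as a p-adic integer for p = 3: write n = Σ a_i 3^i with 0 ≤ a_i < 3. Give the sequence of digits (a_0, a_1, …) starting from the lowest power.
(a_0, a_1, …) = (0, 2, 2, 2, 2, 2, 0, 2)

Repeated division by 3 gives the digits low-to-high: 5100 = 2·3^1 + 2·3^2 + 2·3^3 + 2·3^4 + 2·3^5 + 2·3^7. Digit sequence: (0, 2, 2, 2, 2, 2, 0, 2).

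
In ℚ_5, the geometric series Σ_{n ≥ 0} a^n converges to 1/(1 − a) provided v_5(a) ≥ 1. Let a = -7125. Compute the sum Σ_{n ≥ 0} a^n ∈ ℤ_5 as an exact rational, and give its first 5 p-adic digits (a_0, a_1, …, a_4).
Σ a^n = 1/(1 − a) = 1/7126;  first 5 digits = (1, 0, 0, 3, 3)

v_5(a) = 3 ≥ 1, so the series converges in ℤ_5 to 1/(1 − a) = 1/(1 − (-7125)) = 1/7126. Expand this rational in ℤ_5: compute digits iteratively via d_i = x_i mod 5, x_{i+1} = (x_i − d_i)/5. The first 5 digits are (1, 0, 0, 3, 3).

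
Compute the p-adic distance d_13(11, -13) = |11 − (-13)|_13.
d_13(11, -13) = 1

Step 1 — x − y = 11 − (-13) = 24. Step 2 — v_13(24) = 0 (factor: 24 = (13^0 · 24); the sign does not affect v_p). Step 3 — |x − y|_13 = 13^{0} = 1.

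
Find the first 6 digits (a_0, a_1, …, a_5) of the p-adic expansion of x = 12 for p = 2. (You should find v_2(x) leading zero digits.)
(a_0, …, a_5) = (0, 0, 1, 1, 0, 0)

v_2(12) = 2, so a_0 = ... = a_1 = 0. Factor out: x = 2^2 · u with u = 3 a unit in ℤ_2. Expand u iteratively via a_{v+i} = u_i mod 2, u_{i+1} = (u_i − a_{v+i})/2:
  u_0 = 3;  a_2 = 1;  u_1 = (u_0 − 1)/2 = 1
  u_1 = 1;  a_3 = 1;  u_2 = (u_1 − 1)/2 = 0
  u_2 = 0;  a_4 = 0;  u_3 = (u_2 − 0)/2 = 0
  u_3 = 0;  a_5 = 0;  u_4 = (u_3 − 0)/2 = 0
Digits: (0, 0, 1, 1, 0, 0).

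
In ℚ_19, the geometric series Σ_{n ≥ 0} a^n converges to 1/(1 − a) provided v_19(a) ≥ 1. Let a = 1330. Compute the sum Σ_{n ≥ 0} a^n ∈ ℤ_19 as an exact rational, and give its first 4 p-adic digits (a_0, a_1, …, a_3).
Σ a^n = 1/(1 − a) = -1/1329;  first 4 digits = (1, 13, 1, 4)

v_19(a) = 1 ≥ 1, so the series converges in ℤ_19 to 1/(1 − a) = 1/(1 − 1330) = -1/1329. Expand this rational in ℤ_19: compute digits iteratively via d_i = x_i mod 19, x_{i+1} = (x_i − d_i)/19. The first 4 digits are (1, 13, 1, 4).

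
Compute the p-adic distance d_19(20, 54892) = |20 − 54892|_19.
d_19(20, 54892) = 1/6859

Step 1 — x − y = 20 − 54892 = -54872. Step 2 — v_19(-54872) = 3 (factor: -54872 = −(19^3 · 8); the sign does not affect v_p). Step 3 — |x − y|_19 = 19^{-3} = 1/6859.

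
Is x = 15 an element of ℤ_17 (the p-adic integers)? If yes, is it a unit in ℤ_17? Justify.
x ∈ ℤ_17^× (unit); v_17(x) = 0

ℤ_17 = {x ∈ ℚ_17 : v_17(x) ≥ 0} and ℤ_17^× = {x ∈ ℤ_17 : v_17(x) = 0}. Here v_17(15) = v_17(num) − v_17(den) = 0; compare against these criteria.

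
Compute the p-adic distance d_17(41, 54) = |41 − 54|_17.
d_17(41, 54) = 1

Step 1 — x − y = 41 − 54 = -13. Step 2 — v_17(-13) = 0 (factor: -13 = −(17^0 · 13); the sign does not affect v_p). Step 3 — |x − y|_17 = 17^{0} = 1.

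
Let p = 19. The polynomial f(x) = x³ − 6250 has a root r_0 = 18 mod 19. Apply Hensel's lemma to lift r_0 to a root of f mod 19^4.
r_3 = 33249 (mod 130321)

Hensel: r_{i+1} = r_i − f(r_i)/f′(r_i) mod 19^{i+2}, where f′(x) = 3x². Iterate:
  r_0 = 18 (mod 19)
  r_1 = 37 (mod 361)
  r_2 = 5813 (mod 6859)
  r_3 = 33249 (mod 130321)
Final: r = 33249 with f(r) ≡ 0 mod 19^4.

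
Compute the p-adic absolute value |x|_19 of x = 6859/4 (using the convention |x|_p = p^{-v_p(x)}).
|6859/4|_19 = 1/6859

Step 1 — compute v_19(x) by factoring powers of 19 out of the numerator and denominator: v_19(6859/4) = 3. Step 2 — apply |x|_p = p^{-v_p(x)} = 19^{-3} = 1/6859.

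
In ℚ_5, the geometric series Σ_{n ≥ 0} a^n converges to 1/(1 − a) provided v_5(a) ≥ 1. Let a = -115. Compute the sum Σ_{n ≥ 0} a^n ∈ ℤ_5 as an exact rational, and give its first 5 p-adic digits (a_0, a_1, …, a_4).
Σ a^n = 1/(1 − a) = 1/116;  first 5 digits = (1, 2, 4, 2, 3)

v_5(a) = 1 ≥ 1, so the series converges in ℤ_5 to 1/(1 − a) = 1/(1 − (-115)) = 1/116. Expand this rational in ℤ_5: compute digits iteratively via d_i = x_i mod 5, x_{i+1} = (x_i − d_i)/5. The first 5 digits are (1, 2, 4, 2, 3).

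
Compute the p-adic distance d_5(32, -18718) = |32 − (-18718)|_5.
d_5(32, -18718) = 1/3125

Step 1 — x − y = 32 − (-18718) = 18750. Step 2 — v_5(18750) = 5 (factor: 18750 = (5^5 · 6); the sign does not affect v_p). Step 3 — |x − y|_5 = 5^{-5} = 1/3125.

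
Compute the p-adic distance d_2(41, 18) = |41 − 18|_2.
d_2(41, 18) = 1

Step 1 — x − y = 41 − 18 = 23. Step 2 — v_2(23) = 0 (factor: 23 = (2^0 · 23); the sign does not affect v_p). Step 3 — |x − y|_2 = 2^{0} = 1.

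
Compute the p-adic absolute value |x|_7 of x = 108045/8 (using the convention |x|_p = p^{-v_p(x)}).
|108045/8|_7 = 1/2401

Step 1 — compute v_7(x) by factoring powers of 7 out of the numerator and denominator: v_7(108045/8) = 4. Step 2 — apply |x|_p = p^{-v_p(x)} = 7^{-4} = 1/2401.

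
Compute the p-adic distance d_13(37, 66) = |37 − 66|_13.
d_13(37, 66) = 1

Step 1 — x − y = 37 − 66 = -29. Step 2 — v_13(-29) = 0 (factor: -29 = −(13^0 · 29); the sign does not affect v_p). Step 3 — |x − y|_13 = 13^{0} = 1.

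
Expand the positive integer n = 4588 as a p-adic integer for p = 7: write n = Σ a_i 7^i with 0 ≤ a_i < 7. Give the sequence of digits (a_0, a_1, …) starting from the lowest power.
(a_0, a_1, …) = (3, 4, 2, 6, 1)

Repeated division by 7 gives the digits low-to-high: 4588 = 3 + 4·7^1 + 2·7^2 + 6·7^3 + 1·7^4. Digit sequence: (3, 4, 2, 6, 1).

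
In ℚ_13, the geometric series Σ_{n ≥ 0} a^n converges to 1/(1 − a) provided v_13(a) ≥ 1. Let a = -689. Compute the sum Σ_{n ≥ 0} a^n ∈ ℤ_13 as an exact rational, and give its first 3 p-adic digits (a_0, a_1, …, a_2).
Σ a^n = 1/(1 − a) = 1/690;  first 3 digits = (1, 12, 9)

v_13(a) = 1 ≥ 1, so the series converges in ℤ_13 to 1/(1 − a) = 1/(1 − (-689)) = 1/690. Expand this rational in ℤ_13: compute digits iteratively via d_i = x_i mod 13, x_{i+1} = (x_i − d_i)/13. The first 3 digits are (1, 12, 9).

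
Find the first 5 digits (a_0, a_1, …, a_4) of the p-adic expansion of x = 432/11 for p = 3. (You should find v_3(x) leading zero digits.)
(a_0, …, a_4) = (0, 0, 0, 2, 2)

v_3(432/11) = 3, so a_0 = ... = a_2 = 0. Factor out: x = 3^3 · u with u = 16/11 a unit in ℤ_3. Expand u iteratively via a_{v+i} = u_i mod 3, u_{i+1} = (u_i − a_{v+i})/3:
  u_0 = 16/11;  a_3 = 2;  u_1 = (u_0 − 2)/3 = -2/11
  u_1 = -2/11;  a_4 = 2;  u_2 = (u_1 − 2)/3 = -8/11
Digits: (0, 0, 0, 2, 2).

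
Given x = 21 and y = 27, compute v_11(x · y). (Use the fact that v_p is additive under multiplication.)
v_11(567) = 0

v_p(x) = 0 (factor: 21 = 11^0 · 21); v_p(y) = 0 (factor: 27 = 11^0 · 27). Additivity: v_p(xy) = v_p(x) + v_p(y) = 0 + 0 = 0. (Direct check: xy = 567 = 11^0 · (567).)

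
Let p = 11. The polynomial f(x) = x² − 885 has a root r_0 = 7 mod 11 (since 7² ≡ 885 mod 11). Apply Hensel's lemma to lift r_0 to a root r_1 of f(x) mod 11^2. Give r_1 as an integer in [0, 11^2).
r_1 = 84 (mod 121)

Hensel's recurrence: r_{i+1} = r_i − f(r_i)·(f′(r_i))^{-1} mod 11^{i+2}, with f′(x) = 2x. Iterate:
  r_0 = 7 (mod 11)
  r_1 = 84 (mod 121)
Final: r_1 = 84, and one checks f(r_1) ≡ 0 mod 11^2.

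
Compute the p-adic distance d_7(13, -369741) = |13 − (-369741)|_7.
d_7(13, -369741) = 1/16807

Step 1 — x − y = 13 − (-369741) = 369754. Step 2 — v_7(369754) = 5 (factor: 369754 = (7^5 · 22); the sign does not affect v_p). Step 3 — |x − y|_7 = 7^{-5} = 1/16807.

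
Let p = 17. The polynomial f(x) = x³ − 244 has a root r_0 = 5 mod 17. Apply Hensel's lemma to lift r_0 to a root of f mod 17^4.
r_3 = 46262 (mod 83521)

Hensel: r_{i+1} = r_i − f(r_i)/f′(r_i) mod 17^{i+2}, where f′(x) = 3x². Iterate:
  r_0 = 5 (mod 17)
  r_1 = 22 (mod 289)
  r_2 = 2045 (mod 4913)
  r_3 = 46262 (mod 83521)
Final: r = 46262 with f(r) ≡ 0 mod 17^4.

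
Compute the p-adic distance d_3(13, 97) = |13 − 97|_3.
d_3(13, 97) = 1/3

Step 1 — x − y = 13 − 97 = -84. Step 2 — v_3(-84) = 1 (factor: -84 = −(3^1 · 28); the sign does not affect v_p). Step 3 — |x − y|_3 = 3^{-1} = 1/3.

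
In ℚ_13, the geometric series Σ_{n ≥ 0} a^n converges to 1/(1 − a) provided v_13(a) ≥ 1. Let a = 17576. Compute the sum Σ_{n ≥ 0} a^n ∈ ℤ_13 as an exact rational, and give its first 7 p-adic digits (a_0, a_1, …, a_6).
Σ a^n = 1/(1 − a) = -1/17575;  first 7 digits = (1, 0, 0, 8, 0, 0, 12)

v_13(a) = 3 ≥ 1, so the series converges in ℤ_13 to 1/(1 − a) = 1/(1 − 17576) = -1/17575. Expand this rational in ℤ_13: compute digits iteratively via d_i = x_i mod 13, x_{i+1} = (x_i − d_i)/13. The first 7 digits are (1, 0, 0, 8, 0, 0, 12).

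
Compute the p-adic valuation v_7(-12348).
v_7(-12348) = 3

v_7(n) is the largest exponent k such that 7^k divides n. Factor out: -12348 = -7^3 · 36. (Sign doesn't affect v_p.) So v_7(-12348) = 3.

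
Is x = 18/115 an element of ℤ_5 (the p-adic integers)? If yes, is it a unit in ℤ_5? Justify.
x ∉ ℤ_5 (v_5(x) = -1 < 0)

ℤ_5 = {x ∈ ℚ_5 : v_5(x) ≥ 0} and ℤ_5^× = {x ∈ ℤ_5 : v_5(x) = 0}. Here v_5(18/115) = v_5(num) − v_5(den) = -1; compare against these criteria.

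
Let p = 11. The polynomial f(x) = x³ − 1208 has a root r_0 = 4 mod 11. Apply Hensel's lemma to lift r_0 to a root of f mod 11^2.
r_1 = 48 (mod 121)

Hensel: r_{i+1} = r_i − f(r_i)/f′(r_i) mod 11^{i+2}, where f′(x) = 3x². Iterate:
  r_0 = 4 (mod 11)
  r_1 = 48 (mod 121)
Final: r = 48 with f(r) ≡ 0 mod 11^2.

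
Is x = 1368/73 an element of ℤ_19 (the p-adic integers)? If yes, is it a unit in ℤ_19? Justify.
x ∈ ℤ_19 but not a unit; v_19(x) = 1 > 0

ℤ_19 = {x ∈ ℚ_19 : v_19(x) ≥ 0} and ℤ_19^× = {x ∈ ℤ_19 : v_19(x) = 0}. Here v_19(1368/73) = v_19(num) − v_19(den) = 1; compare against these criteria.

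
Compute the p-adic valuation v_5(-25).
v_5(-25) = 2

v_5(n) is the largest exponent k such that 5^k divides n. Factor out: -25 = -5^2 · 1. (Sign doesn't affect v_p.) So v_5(-25) = 2.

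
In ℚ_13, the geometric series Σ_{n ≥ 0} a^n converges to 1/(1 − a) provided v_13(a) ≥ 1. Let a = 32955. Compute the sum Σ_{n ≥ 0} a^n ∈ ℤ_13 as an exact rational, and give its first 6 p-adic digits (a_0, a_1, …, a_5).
Σ a^n = 1/(1 − a) = -1/32954;  first 6 digits = (1, 0, 0, 2, 1, 0)

v_13(a) = 3 ≥ 1, so the series converges in ℤ_13 to 1/(1 − a) = 1/(1 − 32955) = -1/32954. Expand this rational in ℤ_13: compute digits iteratively via d_i = x_i mod 13, x_{i+1} = (x_i − d_i)/13. The first 6 digits are (1, 0, 0, 2, 1, 0).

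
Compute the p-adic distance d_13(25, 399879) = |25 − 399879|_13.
d_13(25, 399879) = 1/28561

Step 1 — x − y = 25 − 399879 = -399854. Step 2 — v_13(-399854) = 4 (factor: -399854 = −(13^4 · 14); the sign does not affect v_p). Step 3 — |x − y|_13 = 13^{-4} = 1/28561.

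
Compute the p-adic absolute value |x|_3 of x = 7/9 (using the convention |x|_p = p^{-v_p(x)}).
|7/9|_3 = 9

Step 1 — compute v_3(x) by factoring powers of 3 out of the numerator and denominator: v_3(7/9) = -2. Step 2 — apply |x|_p = p^{-v_p(x)} = 3^{2} = 9.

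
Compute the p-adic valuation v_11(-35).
v_11(-35) = 0

v_11(n) is the largest exponent k such that 11^k divides n. Factor out: -35 = -11^0 · 35. (Sign doesn't affect v_p.) So v_11(-35) = 0.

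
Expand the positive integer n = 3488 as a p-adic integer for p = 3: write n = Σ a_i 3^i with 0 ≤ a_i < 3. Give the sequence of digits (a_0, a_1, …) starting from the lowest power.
(a_0, a_1, …) = (2, 1, 0, 0, 1, 2, 1, 1)

Repeated division by 3 gives the digits low-to-high: 3488 = 2 + 1·3^1 + 1·3^4 + 2·3^5 + 1·3^6 + 1·3^7. Digit sequence: (2, 1, 0, 0, 1, 2, 1, 1).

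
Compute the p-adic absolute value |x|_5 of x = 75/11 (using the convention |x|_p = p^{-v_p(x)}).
|75/11|_5 = 1/25

Step 1 — compute v_5(x) by factoring powers of 5 out of the numerator and denominator: v_5(75/11) = 2. Step 2 — apply |x|_p = p^{-v_p(x)} = 5^{-2} = 1/25.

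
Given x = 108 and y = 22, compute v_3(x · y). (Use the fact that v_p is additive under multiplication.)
v_3(2376) = 3

v_p(x) = 3 (factor: 108 = 3^3 · 4); v_p(y) = 0 (factor: 22 = 3^0 · 22). Additivity: v_p(xy) = v_p(x) + v_p(y) = 3 + 0 = 3. (Direct check: xy = 2376 = 3^3 · (88).)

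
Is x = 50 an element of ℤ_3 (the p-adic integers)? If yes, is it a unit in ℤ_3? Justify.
x ∈ ℤ_3^× (unit); v_3(x) = 0

ℤ_3 = {x ∈ ℚ_3 : v_3(x) ≥ 0} and ℤ_3^× = {x ∈ ℤ_3 : v_3(x) = 0}. Here v_3(50) = v_3(num) − v_3(den) = 0; compare against these criteria.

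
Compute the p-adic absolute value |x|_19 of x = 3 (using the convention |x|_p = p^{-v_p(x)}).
|3|_19 = 1

Step 1 — compute v_19(x) by factoring powers of 19 out of the numerator and denominator: v_19(3) = 0. Step 2 — apply |x|_p = p^{-v_p(x)} = 19^{0} = 1.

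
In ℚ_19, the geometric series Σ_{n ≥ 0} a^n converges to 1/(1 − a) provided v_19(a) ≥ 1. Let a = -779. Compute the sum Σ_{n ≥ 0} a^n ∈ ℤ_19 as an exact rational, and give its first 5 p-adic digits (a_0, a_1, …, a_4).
Σ a^n = 1/(1 − a) = 1/780;  first 5 digits = (1, 16, 6, 4, 11)

v_19(a) = 1 ≥ 1, so the series converges in ℤ_19 to 1/(1 − a) = 1/(1 − (-779)) = 1/780. Expand this rational in ℤ_19: compute digits iteratively via d_i = x_i mod 19, x_{i+1} = (x_i − d_i)/19. The first 5 digits are (1, 16, 6, 4, 11).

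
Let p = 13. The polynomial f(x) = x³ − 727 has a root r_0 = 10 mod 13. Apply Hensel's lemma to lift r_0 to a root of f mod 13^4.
r_3 = 24918 (mod 28561)

Hensel: r_{i+1} = r_i − f(r_i)/f′(r_i) mod 13^{i+2}, where f′(x) = 3x². Iterate:
  r_0 = 10 (mod 13)
  r_1 = 75 (mod 169)
  r_2 = 751 (mod 2197)
  r_3 = 24918 (mod 28561)
Final: r = 24918 with f(r) ≡ 0 mod 13^4.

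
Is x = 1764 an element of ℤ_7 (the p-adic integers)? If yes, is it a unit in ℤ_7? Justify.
x ∈ ℤ_7 but not a unit; v_7(x) = 2 > 0

ℤ_7 = {x ∈ ℚ_7 : v_7(x) ≥ 0} and ℤ_7^× = {x ∈ ℤ_7 : v_7(x) = 0}. Here v_7(1764) = v_7(num) − v_7(den) = 2; compare against these criteria.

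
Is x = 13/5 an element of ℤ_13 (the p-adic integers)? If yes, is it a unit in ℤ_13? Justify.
x ∈ ℤ_13 but not a unit; v_13(x) = 1 > 0

ℤ_13 = {x ∈ ℚ_13 : v_13(x) ≥ 0} and ℤ_13^× = {x ∈ ℤ_13 : v_13(x) = 0}. Here v_13(13/5) = v_13(num) − v_13(den) = 1; compare against these criteria.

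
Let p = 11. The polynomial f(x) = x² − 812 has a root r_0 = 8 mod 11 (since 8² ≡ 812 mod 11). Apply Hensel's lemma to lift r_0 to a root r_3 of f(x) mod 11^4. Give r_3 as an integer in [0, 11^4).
r_3 = 8918 (mod 14641)

Hensel's recurrence: r_{i+1} = r_i − f(r_i)·(f′(r_i))^{-1} mod 11^{i+2}, with f′(x) = 2x. Iterate:
  r_0 = 8 (mod 11)
  r_1 = 85 (mod 121)
  r_2 = 932 (mod 1331)
  r_3 = 8918 (mod 14641)
Final: r_3 = 8918, and one checks f(r_3) ≡ 0 mod 11^4.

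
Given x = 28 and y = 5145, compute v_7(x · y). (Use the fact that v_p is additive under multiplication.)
v_7(144060) = 4

v_p(x) = 1 (factor: 28 = 7^1 · 4); v_p(y) = 3 (factor: 5145 = 7^3 · 15). Additivity: v_p(xy) = v_p(x) + v_p(y) = 1 + 3 = 4. (Direct check: xy = 144060 = 7^4 · (60).)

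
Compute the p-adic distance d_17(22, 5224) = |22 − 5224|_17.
d_17(22, 5224) = 1/289

Step 1 — x − y = 22 − 5224 = -5202. Step 2 — v_17(-5202) = 2 (factor: -5202 = −(17^2 · 18); the sign does not affect v_p). Step 3 — |x − y|_17 = 17^{-2} = 1/289.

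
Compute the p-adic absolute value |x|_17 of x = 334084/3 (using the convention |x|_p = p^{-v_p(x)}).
|334084/3|_17 = 1/83521

Step 1 — compute v_17(x) by factoring powers of 17 out of the numerator and denominator: v_17(334084/3) = 4. Step 2 — apply |x|_p = p^{-v_p(x)} = 17^{-4} = 1/83521.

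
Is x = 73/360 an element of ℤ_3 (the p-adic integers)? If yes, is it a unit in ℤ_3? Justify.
x ∉ ℤ_3 (v_3(x) = -2 < 0)

ℤ_3 = {x ∈ ℚ_3 : v_3(x) ≥ 0} and ℤ_3^× = {x ∈ ℤ_3 : v_3(x) = 0}. Here v_3(73/360) = v_3(num) − v_3(den) = -2; compare against these criteria.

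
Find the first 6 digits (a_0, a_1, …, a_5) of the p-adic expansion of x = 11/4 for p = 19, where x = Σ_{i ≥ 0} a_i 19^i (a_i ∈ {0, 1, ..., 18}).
(a_0, …, a_5) = (17, 4, 14, 4, 14, 4)

v_19(11/4) = 0 (numerator and denominator both coprime to 19), so x ∈ ℤ_19^×. Compute digits iteratively via a_i = x_i mod 19, x_{i+1} = (x_i − a_i)/19, with x_0 = x:
  x_0 = 11/4;  a_0 = 17;  x_1 = (x_0 − 17)/19 = -3/4
  x_1 = -3/4;  a_1 = 4;  x_2 = (x_1 − 4)/19 = -1/4
  x_2 = -1/4;  a_2 = 14;  x_3 = (x_2 − 14)/19 = -3/4
  x_3 = -3/4;  a_3 = 4;  x_4 = (x_3 − 4)/19 = -1/4
  x_4 = -1/4;  a_4 = 14;  x_5 = (x_4 − 14)/19 = -3/4
  x_5 = -3/4;  a_5 = 4;  x_6 = (x_5 − 4)/19 = -1/4
Digits: (17, 4, 14, 4, 14, 4).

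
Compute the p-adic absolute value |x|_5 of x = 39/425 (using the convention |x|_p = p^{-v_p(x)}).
|39/425|_5 = 25

Step 1 — compute v_5(x) by factoring powers of 5 out of the numerator and denominator: v_5(39/425) = -2. Step 2 — apply |x|_p = p^{-v_p(x)} = 5^{2} = 25.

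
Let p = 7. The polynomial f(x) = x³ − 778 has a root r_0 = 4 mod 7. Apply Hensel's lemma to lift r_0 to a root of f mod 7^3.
r_2 = 123 (mod 343)

Hensel: r_{i+1} = r_i − f(r_i)/f′(r_i) mod 7^{i+2}, where f′(x) = 3x². Iterate:
  r_0 = 4 (mod 7)
  r_1 = 25 (mod 49)
  r_2 = 123 (mod 343)
Final: r = 123 with f(r) ≡ 0 mod 7^3.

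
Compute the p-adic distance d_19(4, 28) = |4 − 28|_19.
d_19(4, 28) = 1

Step 1 — x − y = 4 − 28 = -24. Step 2 — v_19(-24) = 0 (factor: -24 = −(19^0 · 24); the sign does not affect v_p). Step 3 — |x − y|_19 = 19^{0} = 1.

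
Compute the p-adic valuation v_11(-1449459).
v_11(-1449459) = 5

v_11(n) is the largest exponent k such that 11^k divides n. Factor out: -1449459 = -11^5 · 9. (Sign doesn't affect v_p.) So v_11(-1449459) = 5.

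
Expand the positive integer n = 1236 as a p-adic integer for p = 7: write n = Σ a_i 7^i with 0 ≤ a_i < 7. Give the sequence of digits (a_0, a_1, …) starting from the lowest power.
(a_0, a_1, …) = (4, 1, 4, 3)

Repeated division by 7 gives the digits low-to-high: 1236 = 4 + 1·7^1 + 4·7^2 + 3·7^3. Digit sequence: (4, 1, 4, 3).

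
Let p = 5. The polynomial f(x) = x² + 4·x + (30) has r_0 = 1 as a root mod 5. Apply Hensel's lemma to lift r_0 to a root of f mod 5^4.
r_3 = 41 (mod 625)

Hensel: r_{i+1} = r_i − f(r_i)·(f′(r_i))^{-1} mod 5^{i+2}, f′(x) = 2x + 4. Iterate:
  r_0 = 1 (mod 5)
  r_1 = 16 (mod 25)
  r_2 = 41 (mod 125)
  r_3 = 41 (mod 625)
Final: r = 41 satisfies f(r) ≡ 0 mod 5^4.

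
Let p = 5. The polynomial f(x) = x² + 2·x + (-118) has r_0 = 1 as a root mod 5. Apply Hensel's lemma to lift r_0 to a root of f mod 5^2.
r_1 = 11 (mod 25)

Hensel: r_{i+1} = r_i − f(r_i)·(f′(r_i))^{-1} mod 5^{i+2}, f′(x) = 2x + 2. Iterate:
  r_0 = 1 (mod 5)
  r_1 = 11 (mod 25)
Final: r = 11 satisfies f(r) ≡ 0 mod 5^2.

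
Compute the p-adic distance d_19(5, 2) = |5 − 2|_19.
d_19(5, 2) = 1

Step 1 — x − y = 5 − 2 = 3. Step 2 — v_19(3) = 0 (factor: 3 = (19^0 · 3); the sign does not affect v_p). Step 3 — |x − y|_19 = 19^{0} = 1.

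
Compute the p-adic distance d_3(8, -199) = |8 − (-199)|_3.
d_3(8, -199) = 1/9

Step 1 — x − y = 8 − (-199) = 207. Step 2 — v_3(207) = 2 (factor: 207 = (3^2 · 23); the sign does not affect v_p). Step 3 — |x − y|_3 = 3^{-2} = 1/9.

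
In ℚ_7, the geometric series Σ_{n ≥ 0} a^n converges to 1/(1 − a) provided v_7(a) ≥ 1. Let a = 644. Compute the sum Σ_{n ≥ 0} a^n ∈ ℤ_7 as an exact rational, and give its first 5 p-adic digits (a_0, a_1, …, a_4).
Σ a^n = 1/(1 − a) = -1/643;  first 5 digits = (1, 1, 0, 1, 3)

v_7(a) = 1 ≥ 1, so the series converges in ℤ_7 to 1/(1 − a) = 1/(1 − 644) = -1/643. Expand this rational in ℤ_7: compute digits iteratively via d_i = x_i mod 7, x_{i+1} = (x_i − d_i)/7. The first 5 digits are (1, 1, 0, 1, 3).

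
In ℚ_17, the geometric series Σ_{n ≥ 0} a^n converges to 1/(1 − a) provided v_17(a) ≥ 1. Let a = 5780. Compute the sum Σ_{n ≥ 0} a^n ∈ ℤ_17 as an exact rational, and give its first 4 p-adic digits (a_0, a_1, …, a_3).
Σ a^n = 1/(1 − a) = -1/5779;  first 4 digits = (1, 0, 3, 1)

v_17(a) = 2 ≥ 1, so the series converges in ℤ_17 to 1/(1 − a) = 1/(1 − 5780) = -1/5779. Expand this rational in ℤ_17: compute digits iteratively via d_i = x_i mod 17, x_{i+1} = (x_i − d_i)/17. The first 4 digits are (1, 0, 3, 1).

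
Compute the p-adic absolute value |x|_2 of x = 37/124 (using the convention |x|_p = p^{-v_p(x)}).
|37/124|_2 = 4

Step 1 — compute v_2(x) by factoring powers of 2 out of the numerator and denominator: v_2(37/124) = -2. Step 2 — apply |x|_p = p^{-v_p(x)} = 2^{2} = 4.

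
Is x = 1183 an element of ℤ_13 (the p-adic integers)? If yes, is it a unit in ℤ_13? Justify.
x ∈ ℤ_13 but not a unit; v_13(x) = 2 > 0

ℤ_13 = {x ∈ ℚ_13 : v_13(x) ≥ 0} and ℤ_13^× = {x ∈ ℤ_13 : v_13(x) = 0}. Here v_13(1183) = v_13(num) − v_13(den) = 2; compare against these criteria.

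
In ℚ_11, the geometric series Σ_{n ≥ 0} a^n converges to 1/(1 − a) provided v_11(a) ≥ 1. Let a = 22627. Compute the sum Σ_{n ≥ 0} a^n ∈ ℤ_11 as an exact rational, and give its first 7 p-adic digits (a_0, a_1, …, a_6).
Σ a^n = 1/(1 − a) = -1/22626;  first 7 digits = (1, 0, 0, 6, 1, 0, 3)

v_11(a) = 3 ≥ 1, so the series converges in ℤ_11 to 1/(1 − a) = 1/(1 − 22627) = -1/22626. Expand this rational in ℤ_11: compute digits iteratively via d_i = x_i mod 11, x_{i+1} = (x_i − d_i)/11. The first 7 digits are (1, 0, 0, 6, 1, 0, 3).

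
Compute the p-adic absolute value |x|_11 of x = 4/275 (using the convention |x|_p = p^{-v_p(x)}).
|4/275|_11 = 11

Step 1 — compute v_11(x) by factoring powers of 11 out of the numerator and denominator: v_11(4/275) = -1. Step 2 — apply |x|_p = p^{-v_p(x)} = 11^{1} = 11.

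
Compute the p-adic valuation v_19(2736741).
v_19(2736741) = 4

v_19(n) is the largest exponent k such that 19^k divides n. Factor out: 2736741 = 19^4 · 21. (Sign doesn't affect v_p.) So v_19(2736741) = 4.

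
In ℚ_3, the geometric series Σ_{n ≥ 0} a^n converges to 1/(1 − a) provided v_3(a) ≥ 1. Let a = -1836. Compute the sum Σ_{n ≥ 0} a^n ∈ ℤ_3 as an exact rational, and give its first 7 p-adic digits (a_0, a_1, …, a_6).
Σ a^n = 1/(1 − a) = 1/1837;  first 7 digits = (1, 0, 0, 1, 1, 1, 1)

v_3(a) = 3 ≥ 1, so the series converges in ℤ_3 to 1/(1 − a) = 1/(1 − (-1836)) = 1/1837. Expand this rational in ℤ_3: compute digits iteratively via d_i = x_i mod 3, x_{i+1} = (x_i − d_i)/3. The first 7 digits are (1, 0, 0, 1, 1, 1, 1).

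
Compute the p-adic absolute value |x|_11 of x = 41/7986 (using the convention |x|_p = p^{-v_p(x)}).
|41/7986|_11 = 1331

Step 1 — compute v_11(x) by factoring powers of 11 out of the numerator and denominator: v_11(41/7986) = -3. Step 2 — apply |x|_p = p^{-v_p(x)} = 11^{3} = 1331.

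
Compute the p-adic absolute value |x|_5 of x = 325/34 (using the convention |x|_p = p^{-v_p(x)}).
|325/34|_5 = 1/25

Step 1 — compute v_5(x) by factoring powers of 5 out of the numerator and denominator: v_5(325/34) = 2. Step 2 — apply |x|_p = p^{-v_p(x)} = 5^{-2} = 1/25.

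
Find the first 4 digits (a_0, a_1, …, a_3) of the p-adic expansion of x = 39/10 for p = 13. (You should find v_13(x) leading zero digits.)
(a_0, …, a_3) = (0, 12, 3, 1)

v_13(39/10) = 1, so a_0 = ... = a_0 = 0. Factor out: x = 13^1 · u with u = 3/10 a unit in ℤ_13. Expand u iteratively via a_{v+i} = u_i mod 13, u_{i+1} = (u_i − a_{v+i})/13:
  u_0 = 3/10;  a_1 = 12;  u_1 = (u_0 − 12)/13 = -9/10
  u_1 = -9/10;  a_2 = 3;  u_2 = (u_1 − 3)/13 = -3/10
  u_2 = -3/10;  a_3 = 1;  u_3 = (u_2 − 1)/13 = -1/10
Digits: (0, 12, 3, 1).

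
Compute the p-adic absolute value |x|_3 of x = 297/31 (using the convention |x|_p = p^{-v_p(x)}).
|297/31|_3 = 1/27

Step 1 — compute v_3(x) by factoring powers of 3 out of the numerator and denominator: v_3(297/31) = 3. Step 2 — apply |x|_p = p^{-v_p(x)} = 3^{-3} = 1/27.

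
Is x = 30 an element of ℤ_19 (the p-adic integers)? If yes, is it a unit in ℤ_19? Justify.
x ∈ ℤ_19^× (unit); v_19(x) = 0

ℤ_19 = {x ∈ ℚ_19 : v_19(x) ≥ 0} and ℤ_19^× = {x ∈ ℤ_19 : v_19(x) = 0}. Here v_19(30) = v_19(num) − v_19(den) = 0; compare against these criteria.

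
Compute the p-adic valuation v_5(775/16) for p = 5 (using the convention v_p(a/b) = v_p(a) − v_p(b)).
v_5(775/16) = 2

Factor powers of 5 from the numerator and denominator of the reduced fraction: 775 = 5^2 · 31 and 16 = 5^0 · 16. Apply v_p(a/b) = v_p(a) − v_p(b): v_5(775/16) = 2 − 0 = 2.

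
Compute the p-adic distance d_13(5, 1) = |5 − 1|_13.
d_13(5, 1) = 1

Step 1 — x − y = 5 − 1 = 4. Step 2 — v_13(4) = 0 (factor: 4 = (13^0 · 4); the sign does not affect v_p). Step 3 — |x − y|_13 = 13^{0} = 1.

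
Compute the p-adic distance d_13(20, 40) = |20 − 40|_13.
d_13(20, 40) = 1

Step 1 — x − y = 20 − 40 = -20. Step 2 — v_13(-20) = 0 (factor: -20 = −(13^0 · 20); the sign does not affect v_p). Step 3 — |x − y|_13 = 13^{0} = 1.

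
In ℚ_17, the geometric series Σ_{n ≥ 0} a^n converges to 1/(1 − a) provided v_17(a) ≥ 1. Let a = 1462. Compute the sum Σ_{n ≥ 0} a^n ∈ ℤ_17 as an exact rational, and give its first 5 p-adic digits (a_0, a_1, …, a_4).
Σ a^n = 1/(1 − a) = -1/1461;  first 5 digits = (1, 1, 6, 11, 7)

v_17(a) = 1 ≥ 1, so the series converges in ℤ_17 to 1/(1 − a) = 1/(1 − 1462) = -1/1461. Expand this rational in ℤ_17: compute digits iteratively via d_i = x_i mod 17, x_{i+1} = (x_i − d_i)/17. The first 5 digits are (1, 1, 6, 11, 7).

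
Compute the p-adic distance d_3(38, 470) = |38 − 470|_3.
d_3(38, 470) = 1/27

Step 1 — x − y = 38 − 470 = -432. Step 2 — v_3(-432) = 3 (factor: -432 = −(3^3 · 16); the sign does not affect v_p). Step 3 — |x − y|_3 = 3^{-3} = 1/27.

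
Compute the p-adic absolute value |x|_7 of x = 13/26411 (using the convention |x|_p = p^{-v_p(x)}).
|13/26411|_7 = 2401

Step 1 — compute v_7(x) by factoring powers of 7 out of the numerator and denominator: v_7(13/26411) = -4. Step 2 — apply |x|_p = p^{-v_p(x)} = 7^{4} = 2401.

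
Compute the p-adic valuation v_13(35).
v_13(35) = 0

v_13(n) is the largest exponent k such that 13^k divides n. Factor out: 35 = 13^0 · 35. (Sign doesn't affect v_p.) So v_13(35) = 0.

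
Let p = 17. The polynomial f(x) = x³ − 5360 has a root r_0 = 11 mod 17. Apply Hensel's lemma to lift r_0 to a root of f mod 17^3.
r_2 = 1694 (mod 4913)

Hensel: r_{i+1} = r_i − f(r_i)/f′(r_i) mod 17^{i+2}, where f′(x) = 3x². Iterate:
  r_0 = 11 (mod 17)
  r_1 = 249 (mod 289)
  r_2 = 1694 (mod 4913)
Final: r = 1694 with f(r) ≡ 0 mod 17^3.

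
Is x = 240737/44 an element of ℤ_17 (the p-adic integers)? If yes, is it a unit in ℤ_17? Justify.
x ∈ ℤ_17 but not a unit; v_17(x) = 3 > 0

ℤ_17 = {x ∈ ℚ_17 : v_17(x) ≥ 0} and ℤ_17^× = {x ∈ ℤ_17 : v_17(x) = 0}. Here v_17(240737/44) = v_17(num) − v_17(den) = 3; compare against these criteria.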